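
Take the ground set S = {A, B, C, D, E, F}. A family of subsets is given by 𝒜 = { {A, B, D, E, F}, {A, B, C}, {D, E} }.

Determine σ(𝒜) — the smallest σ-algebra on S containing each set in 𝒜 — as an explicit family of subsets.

|σ(𝒜)| = 16.  σ(𝒜) = { {}, {C}, {F}, {A, B}, {C, F}, {D, E}, {A, B, C}, {A, B, F}, {C, D, E}, {D, E, F}, {A, B, C, F}, {A, B, D, E}, {C, D, E, F}, {A, B, C, D, E}, {A, B, D, E, F}, S }

Working:
Start: 𝒜 ∪ {∅, S} = { {}, {D, E}, {A, B, C}, {A, B, D, E, F}, S }.
Pass 1: 4 new —
  {C}  = S∖{A, B, D, E, F}
  {D, E, F}  = S∖{A, B, C}
  {A, B, C, F}  = S∖{D, E}
  {A, B, C, D, E}  = {D, E} ∪ {A, B, C}
Pass 2: +3 →
  {F}  = S∖{A, B, C, D, E}
  {C, D, E}  = {D, E} ∪ {C}
  {C, D, E, F}  = {C} ∪ {D, E, F}
Pass 3: 3 new —
  {A, B}  = S∖{C, D, E, F}
  {C, F}  = {C} ∪ {F}
  {A, B, F}  = S∖{C, D, E}
Pass 4: +1 →
  {A, B, D, E}  = S∖{C, F}
Pass 5: no new sets; the family is a σ-algebra.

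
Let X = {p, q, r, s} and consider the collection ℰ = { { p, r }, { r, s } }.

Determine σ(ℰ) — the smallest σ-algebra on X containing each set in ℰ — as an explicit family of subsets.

Initial family (4 sets): { {}, { p, r }, { r, s }, X }.
Step 1: 3 new —
  { p, q }  = ᶜ of { r, s }
  { q, s }  = ᶜ of { p, r }
  { p, r, s }  = { p, r } ∪ { r, s }
  — 7 sets.
Step 2 adds 4:
  { q }  = ᶜ of { p, r, s }
  { p, q, r }  = { p, q } ∪ { p, r }
  { p, q, s }  = { p, q } ∪ { q, s }
  { q, r, s }  = { r, s } ∪ { q, s }
  — 11 sets.
Step 3: 3 new —
  { p }  = ᶜ of { q, r, s }
  { r }  = ᶜ of { p, q, s }
  { s }  = ᶜ of { p, q, r }
  — 14 sets.
Step 4. New:
  { p, s }  = { s } ∪ { p }
  { q, r }  = { r } ∪ { q }
  — 16 sets.
After Step 5 the family is unchanged; done.

σ(ℰ) = { {}, { p }, { q }, { r }, { s }, { p, q }, { p, r }, { p, s }, { q, r }, { q, s }, { r, s }, { p, q, r }, { p, q, s }, { p, r, s }, { q, r, s }, X }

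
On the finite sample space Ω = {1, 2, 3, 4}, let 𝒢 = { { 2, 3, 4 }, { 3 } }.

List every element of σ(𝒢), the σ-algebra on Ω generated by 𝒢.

Initial family (4 sets): { {  }, { 3 }, { 2, 3, 4 }, Ω }.
Round 1. New:
  { 1 }  = { 2, 3, 4 }ᶜ
  { 1, 2, 4 }  = { 3 }ᶜ
  — 6 sets.
Round 2 adds 1:
  { 1, 3 }  = { 3 } ∪ { 1 }
  — 7 sets.
Round 3: 1 new —
  { 2, 4 }  = { 1, 3 }ᶜ
  — 8 sets.
Round 4 adds nothing — fixpoint reached.

Hence σ(𝒢) has 8 members: { {  }, { 1 }, { 3 }, { 1, 3 }, { 2, 4 }, { 1, 2, 4 }, { 2, 3, 4 }, Ω }.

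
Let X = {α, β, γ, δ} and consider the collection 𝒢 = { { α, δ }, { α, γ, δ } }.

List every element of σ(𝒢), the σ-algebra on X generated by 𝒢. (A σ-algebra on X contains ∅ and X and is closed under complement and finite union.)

|σ(𝒢)| = 8.  σ(𝒢) = { ∅, { β }, { γ }, { α, δ }, { β, γ }, { α, β, δ }, { α, γ, δ }, X }

Derivation:
Start: 𝒢 ∪ {∅, X} = { ∅, { α, δ }, { α, γ, δ }, X }.
Iteration 1. New:
  { β }  = ᶜ of { α, γ, δ }
  { β, γ }  = ᶜ of { α, δ }
  |family| = 6
Iteration 2. New:
  { α, β, δ }  = { α, δ } ∪ { β }
  |family| = 7
Iteration 3 adds 1:
  { γ }  = ᶜ of { α, β, δ }
  |family| = 8
Iteration 4: stable.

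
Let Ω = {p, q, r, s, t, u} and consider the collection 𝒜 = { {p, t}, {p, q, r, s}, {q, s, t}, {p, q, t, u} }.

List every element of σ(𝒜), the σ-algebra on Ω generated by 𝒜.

σ(𝒜) (64 sets): { {}, {p}, {q}, {r}, {s}, {t}, {u}, {p, q}, {p, r}, {p, s}, {p, t}, {p, u}, {q, r}, {q, s}, {q, t}, {q, u}, {r, s}, {r, t}, {r, u}, {s, t}, {s, u}, {t, u}, {p, q, r}, {p, q, s}, {p, q, t}, {p, q, u}, {p, r, s}, {p, r, t}, {p, r, u}, {p, s, t}, {p, s, u}, {p, t, u}, {q, r, s}, {q, r, t}, {q, r, u}, {q, s, t}, {q, s, u}, {q, t, u}, {r, s, t}, {r, s, u}, {r, t, u}, {s, t, u}, {p, q, r, s}, {p, q, r, t}, {p, q, r, u}, {p, q, s, t}, {p, q, s, u}, {p, q, t, u}, {p, r, s, t}, {p, r, s, u}, {p, r, t, u}, {p, s, t, u}, {q, r, s, t}, {q, r, s, u}, {q, r, t, u}, {q, s, t, u}, {r, s, t, u}, {p, q, r, s, t}, {p, q, r, s, u}, {p, q, r, t, u}, {p, q, s, t, u}, {p, r, s, t, u}, {q, r, s, t, u}, Ω }

Derivation:
Start: 𝒜 ∪ {∅, Ω} = { {}, {p, t}, {q, s, t}, {p, q, r, s}, {p, q, t, u}, Ω }.
Step 1 adds 7:
  {r, s}  = complement {p, q, t, u}
  {t, u}  = complement {p, q, r, s}
  {p, r, u}  = complement {q, s, t}
  {p, q, s, t}  = {p, t} ∪ {q, s, t}
  {q, r, s, u}  = complement {p, t}
  {p, q, r, s, t}  = {p, t} ∪ {p, q, r, s}
  {p, q, s, t, u}  = {q, s, t} ∪ {p, q, t, u}
  [13 total]
Step 2. New:
  {r}  = complement {p, q, s, t, u}
  {u}  = complement {p, q, r, s, t}
  {r, u}  = complement {p, q, s, t}
  {p, t, u}  = {t, u} ∪ {p, t}
  {p, r, s, t}  = {r, s} ∪ {p, t}
  {p, r, s, u}  = {r, s} ∪ {p, r, u}
  {p, r, t, u}  = {t, u} ∪ {p, r, u}
  {q, r, s, t}  = {r, s} ∪ {q, s, t}
  {q, s, t, u}  = {t, u} ∪ {q, s, t}
  {r, s, t, u}  = {r, s} ∪ {t, u}
  {p, q, r, s, u}  = {p, r, u} ∪ {q, r, s, u}
  {p, q, r, t, u}  = {p, r, u} ∪ {p, q, t, u}
  {q, r, s, t, u}  = {t, u} ∪ {q, r, s, u}
  [26 total]
Step 3. New:
  {p}  = complement {q, r, s, t, u}
  {s}  = complement {p, q, r, t, u}
  {t}  = complement {p, q, r, s, u}
  {p, q}  = complement {r, s, t, u}
  {p, r}  = complement {q, s, t, u}
  {p, u}  = complement {q, r, s, t}
  {q, s}  = complement {p, r, t, u}
  {q, t}  = complement {p, r, s, u}
  {q, u}  = complement {p, r, s, t}
  {p, r, t}  = {p, t} ∪ {r}
  {q, r, s}  = complement {p, t, u}
  {r, s, u}  = {r, s} ∪ {u}
  {r, t, u}  = {t, u} ∪ {r}
  {p, r, s, t, u}  = {r, s} ∪ {p, t, u}
  [40 total]
Step 4 (23 new):
  {q}  = complement {p, r, s, t, u}
  {p, s}  = {s} ∪ {p}
  {r, t}  = {r} ∪ {t}
  {s, t}  = {s} ∪ {t}
  {s, u}  = {s} ∪ {u}
  {p, q, r}  = {p, r} ∪ {p, q}
  {p, q, s}  = complement {r, t, u}
  {p, q, t}  = complement {r, s, u}
  {p, q, u}  = {p, u} ∪ {p, q}
  {p, r, s}  = {r, s} ∪ {p, r}
  {p, s, t}  = {s} ∪ {p, t}
  {p, s, u}  = {p, u} ∪ {s}
  {q, r, t}  = {r} ∪ {q, t}
  {q, r, u}  = {q, u} ∪ {r}
  {q, s, u}  = complement {p, r, t}
  {q, t, u}  = {q, u} ∪ {q, t}
  {r, s, t}  = {r, s} ∪ {t}
  {s, t, u}  = {s} ∪ {t, u}
  {p, q, r, t}  = {p, r, t} ∪ {p, q}
  {p, q, r, u}  = {p, r, u} ∪ {p, q}
  {p, q, s, u}  = {p, u} ∪ {q, s}
  {p, s, t, u}  = {p, t, u} ∪ {s}
  {q, r, t, u}  = {q, u} ∪ {r, t, u}
  [63 total]
Step 5 (1 new):
  {q, r}  = complement {p, s, t, u}
  [64 total]
Step 6: no new sets; the family is a σ-algebra.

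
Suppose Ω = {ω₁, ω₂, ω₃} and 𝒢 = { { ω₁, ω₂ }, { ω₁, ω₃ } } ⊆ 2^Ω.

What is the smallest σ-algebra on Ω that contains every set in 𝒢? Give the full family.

Begin from { ∅, { ω₁, ω₂ }, { ω₁, ω₃ }, Ω } (that is, 𝒢 plus ∅ and Ω).
Round 1: +2 →
  { ω₂ }  = ᶜ of { ω₁, ω₃ }
  { ω₃ }  = ᶜ of { ω₁, ω₂ }
  (now 6)
Round 2 (1 new):
  { ω₂, ω₃ }  = { ω₃ } ∪ { ω₂ }
  (now 7)
Round 3: +1 →
  { ω₁ }  = ᶜ of { ω₂, ω₃ }
  (now 8)
After Round 4 the family is unchanged; done.

|σ(𝒢)| = 8.  σ(𝒢) = { ∅, { ω₁ }, { ω₂ }, { ω₃ }, { ω₁, ω₂ }, { ω₁, ω₃ }, { ω₂, ω₃ }, Ω }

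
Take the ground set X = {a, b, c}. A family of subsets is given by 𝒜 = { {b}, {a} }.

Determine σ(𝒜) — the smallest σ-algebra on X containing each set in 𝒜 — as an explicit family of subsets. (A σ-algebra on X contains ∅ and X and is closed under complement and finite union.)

Answer: σ(𝒜) = { ∅, {a}, {b}, {c}, {a,b}, {a,c}, {b,c}, X }

Check:
Begin from { ∅, {a}, {b}, X } (that is, 𝒜 plus ∅ and X).
Iteration 1. New:
  {a,b}  = {b} ∪ {a}
  {a,c}  = ᶜ of {b}
  {b,c}  = ᶜ of {a}
  |family| = 7
Iteration 2: +1 →
  {c}  = ᶜ of {a,b}
  |family| = 8
Iteration 3: stable.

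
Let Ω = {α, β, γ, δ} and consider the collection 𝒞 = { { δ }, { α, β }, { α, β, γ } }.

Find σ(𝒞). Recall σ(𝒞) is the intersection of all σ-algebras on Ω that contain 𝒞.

Answer: σ(𝒞) = { {  }, { γ }, { δ }, { α, β }, { γ, δ }, { α, β, γ }, { α, β, δ }, Ω }

Derivation:
Start: 𝒞 ∪ {∅, Ω} = { {  }, { δ }, { α, β }, { α, β, γ }, Ω }.
Iteration 1: +2 →
  { γ, δ }  = { α, β }ᶜ
  { α, β, δ }  = { α, β } ∪ { δ }
  — 7 sets.
Iteration 2: 1 new —
  { γ }  = { α, β, δ }ᶜ
  — 8 sets.
Iteration 3: closed — nothing new.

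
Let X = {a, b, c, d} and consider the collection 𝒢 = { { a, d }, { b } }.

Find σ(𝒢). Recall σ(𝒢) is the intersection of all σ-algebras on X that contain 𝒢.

σ(𝒢) = { {  }, { b }, { c }, { a, d }, { b, c }, { a, b, d }, { a, c, d }, X }

Trace:
Begin from { {  }, { b }, { a, d }, X } (that is, 𝒢 plus ∅ and X).
Iteration 1 (3 new):
  { b, c }  = complement { a, d }
  { a, b, d }  = { b } ∪ { a, d }
  { a, c, d }  = complement { b }
  (now 7)
Iteration 2: 1 new —
  { c }  = complement { a, b, d }
  (now 8)
Iteration 3 adds nothing — fixpoint reached.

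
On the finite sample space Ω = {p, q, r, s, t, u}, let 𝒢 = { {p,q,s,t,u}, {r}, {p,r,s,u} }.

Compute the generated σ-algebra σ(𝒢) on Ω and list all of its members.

Take S₀ = 𝒢 ∪ {∅, Ω} = { {}, {r}, {p,r,s,u}, {p,q,s,t,u}, Ω }.
Round 1: +1 →
  {q,t}  = complement {p,r,s,u}
  |family| = 6
Round 2 adds 1:
  {q,r,t}  = {r} ∪ {q,t}
  |family| = 7
Round 3 (1 new):
  {p,s,u}  = complement {q,r,t}
  |family| = 8
After Round 4 the family is unchanged; done.

Therefore σ(𝒢) = { {}, {r}, {q,t}, {p,s,u}, {q,r,t}, {p,r,s,u}, {p,q,s,t,u}, Ω } (|σ(𝒢)| = 8).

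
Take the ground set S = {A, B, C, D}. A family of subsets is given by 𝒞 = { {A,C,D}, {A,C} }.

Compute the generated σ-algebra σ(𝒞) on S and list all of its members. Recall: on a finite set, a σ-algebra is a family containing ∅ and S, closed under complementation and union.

σ(𝒞) (8 sets): { {}, {B}, {D}, {A,C}, {B,D}, {A,B,C}, {A,C,D}, S }

Check:
Take S₀ = 𝒞 ∪ {∅, S} = { {}, {A,C}, {A,C,D}, S }.
Pass 1: 2 new —
  {B}  = complement {A,C,D}
  {B,D}  = complement {A,C}
  |family| = 6
Pass 2: +1 →
  {A,B,C}  = {A,C} ∪ {B}
  |family| = 7
Pass 3 (1 new):
  {D}  = complement {A,B,C}
  |family| = 8
Pass 4 adds nothing — fixpoint reached.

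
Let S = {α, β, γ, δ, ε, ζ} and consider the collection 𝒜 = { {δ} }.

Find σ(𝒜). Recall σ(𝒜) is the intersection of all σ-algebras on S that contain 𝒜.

|σ(𝒜)| = 4.  σ(𝒜) = { ∅, {δ}, {α,β,γ,ε,ζ}, S }

Check:
Start: 𝒜 ∪ {∅, S} = { ∅, {δ}, S }.
Step 1: 1 new —
  {α,β,γ,ε,ζ}  = complement {δ}
  — 4 sets.
Step 2 adds nothing — fixpoint reached.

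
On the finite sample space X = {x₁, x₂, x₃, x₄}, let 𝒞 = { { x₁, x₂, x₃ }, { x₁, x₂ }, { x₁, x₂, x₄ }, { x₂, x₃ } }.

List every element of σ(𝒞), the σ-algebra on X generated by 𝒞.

Take S₀ = 𝒞 ∪ {∅, X} = { {  }, { x₁, x₂ }, { x₂, x₃ }, { x₁, x₂, x₃ }, { x₁, x₂, x₄ }, X }.
Iteration 1: 4 new —
  { x₃ }  = complement { x₁, x₂, x₄ }
  { x₄ }  = complement { x₁, x₂, x₃ }
  { x₁, x₄ }  = complement { x₂, x₃ }
  { x₃, x₄ }  = complement { x₁, x₂ }
  [10 total]
Iteration 2 adds 2:
  { x₁, x₃, x₄ }  = { x₃, x₄ } ∪ { x₁, x₄ }
  { x₂, x₃, x₄ }  = { x₃, x₄ } ∪ { x₂, x₃ }
  [12 total]
Iteration 3: 2 new —
  { x₁ }  = complement { x₂, x₃, x₄ }
  { x₂ }  = complement { x₁, x₃, x₄ }
  [14 total]
Iteration 4 (2 new):
  { x₁, x₃ }  = { x₃ } ∪ { x₁ }
  { x₂, x₄ }  = { x₄ } ∪ { x₂ }
  [16 total]
Iteration 5: stable.

Hence σ(𝒞) has 16 members: { {  }, { x₁ }, { x₂ }, { x₃ }, { x₄ }, { x₁, x₂ }, { x₁, x₃ }, { x₁, x₄ }, { x₂, x₃ }, { x₂, x₄ }, { x₃, x₄ }, { x₁, x₂, x₃ }, { x₁, x₂, x₄ }, { x₁, x₃, x₄ }, { x₂, x₃, x₄ }, X }.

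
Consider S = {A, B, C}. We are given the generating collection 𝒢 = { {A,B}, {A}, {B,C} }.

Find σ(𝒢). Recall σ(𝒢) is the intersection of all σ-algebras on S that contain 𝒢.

Answer: σ(𝒢) = { {}, {A}, {B}, {C}, {A,B}, {A,C}, {B,C}, S }

Check:
Begin from { {}, {A}, {A,B}, {B,C}, S } (that is, 𝒢 plus ∅ and S).
Pass 1. New:
  {C}  = complement {A,B}
Pass 2 adds 1:
  {A,C}  = {C} ∪ {A}
Pass 3: 1 new —
  {B}  = complement {A,C}
Pass 4: already closed under ᶜ and ∪.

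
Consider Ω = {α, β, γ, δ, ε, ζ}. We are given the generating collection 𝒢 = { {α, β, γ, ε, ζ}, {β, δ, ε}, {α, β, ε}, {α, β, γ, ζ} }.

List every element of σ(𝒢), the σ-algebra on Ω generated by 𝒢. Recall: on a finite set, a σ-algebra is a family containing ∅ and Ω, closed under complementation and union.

Answer: σ(𝒢) = { ∅, {α}, {β}, {δ}, {ε}, {α, β}, {α, δ}, {α, ε}, {β, δ}, {β, ε}, {γ, ζ}, {δ, ε}, {α, β, δ}, {α, β, ε}, {α, γ, ζ}, {α, δ, ε}, {β, γ, ζ}, {β, δ, ε}, {γ, δ, ζ}, {γ, ε, ζ}, {α, β, γ, ζ}, {α, β, δ, ε}, {α, γ, δ, ζ}, {α, γ, ε, ζ}, {β, γ, δ, ζ}, {β, γ, ε, ζ}, {γ, δ, ε, ζ}, {α, β, γ, δ, ζ}, {α, β, γ, ε, ζ}, {α, γ, δ, ε, ζ}, {β, γ, δ, ε, ζ}, Ω }

Trace:
Begin from { ∅, {α, β, ε}, {β, δ, ε}, {α, β, γ, ζ}, {α, β, γ, ε, ζ}, Ω } (that is, 𝒢 plus ∅ and Ω).
Step 1 (5 new):
  {δ}  = complement {α, β, γ, ε, ζ}
  {δ, ε}  = complement {α, β, γ, ζ}
  {α, γ, ζ}  = complement {β, δ, ε}
  {γ, δ, ζ}  = complement {α, β, ε}
  {α, β, δ, ε}  = {α, β, ε} ∪ {β, δ, ε}
Step 2 (6 new):
  {γ, ζ}  = complement {α, β, δ, ε}
  {α, γ, δ, ζ}  = {α, γ, ζ} ∪ {δ}
  {γ, δ, ε, ζ}  = {δ, ε} ∪ {γ, δ, ζ}
  {α, β, γ, δ, ζ}  = {α, β, γ, ζ} ∪ {δ}
  {α, γ, δ, ε, ζ}  = {α, γ, ζ} ∪ {δ, ε}
  {β, γ, δ, ε, ζ}  = {γ, δ, ζ} ∪ {β, δ, ε}
Step 3: 5 new —
  {α}  = complement {β, γ, δ, ε, ζ}
  {β}  = complement {α, γ, δ, ε, ζ}
  {ε}  = complement {α, β, γ, δ, ζ}
  {α, β}  = complement {γ, δ, ε, ζ}
  {β, ε}  = complement {α, γ, δ, ζ}
Step 4. New:
  {α, δ}  = {α} ∪ {δ}
  {α, ε}  = {α} ∪ {ε}
  {β, δ}  = {β} ∪ {δ}
  {α, β, δ}  = {α, β} ∪ {δ}
  {α, δ, ε}  = {α} ∪ {δ, ε}
  {β, γ, ζ}  = {β} ∪ {γ, ζ}
  {γ, ε, ζ}  = {ε} ∪ {γ, ζ}
  {α, γ, ε, ζ}  = {α, γ, ζ} ∪ {ε}
  {β, γ, δ, ζ}  = {β} ∪ {γ, δ, ζ}
  {β, γ, ε, ζ}  = {β, ε} ∪ {γ, ζ}
After Step 5 the family is unchanged; done.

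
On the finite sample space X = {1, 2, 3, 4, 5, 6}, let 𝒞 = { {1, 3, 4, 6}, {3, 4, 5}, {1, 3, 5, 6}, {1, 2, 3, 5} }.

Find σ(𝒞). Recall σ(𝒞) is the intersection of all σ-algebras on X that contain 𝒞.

Start: 𝒞 ∪ {∅, X} = { {}, {3, 4, 5}, {1, 2, 3, 5}, {1, 3, 4, 6}, {1, 3, 5, 6}, X }.
Step 1: 7 new —
  {2, 4}  = X∖{1, 3, 5, 6}
  {2, 5}  = X∖{1, 3, 4, 6}
  {4, 6}  = X∖{1, 2, 3, 5}
  {1, 2, 6}  = X∖{3, 4, 5}
  {1, 2, 3, 4, 5}  = {3, 4, 5} ∪ {1, 2, 3, 5}
  {1, 2, 3, 5, 6}  = {1, 3, 5, 6} ∪ {1, 2, 3, 5}
  {1, 3, 4, 5, 6}  = {1, 3, 5, 6} ∪ {3, 4, 5}
  — 13 sets.
Step 2: +11 →
  {2}  = X∖{1, 3, 4, 5, 6}
  {4}  = X∖{1, 2, 3, 5, 6}
  {6}  = X∖{1, 2, 3, 4, 5}
  {2, 4, 5}  = {2, 5} ∪ {2, 4}
  {2, 4, 6}  = {4, 6} ∪ {2, 4}
  {1, 2, 4, 6}  = {1, 2, 6} ∪ {4, 6}
  {1, 2, 5, 6}  = {2, 5} ∪ {1, 2, 6}
  {2, 3, 4, 5}  = {2, 5} ∪ {3, 4, 5}
  {2, 4, 5, 6}  = {2, 5} ∪ {4, 6}
  {3, 4, 5, 6}  = {3, 4, 5} ∪ {4, 6}
  {1, 2, 3, 4, 6}  = {1, 3, 4, 6} ∪ {1, 2, 6}
  — 24 sets.
Step 3 adds 12:
  {5}  = X∖{1, 2, 3, 4, 6}
  {1, 2}  = X∖{3, 4, 5, 6}
  {1, 3}  = X∖{2, 4, 5, 6}
  {1, 6}  = X∖{2, 3, 4, 5}
  {2, 6}  = {2} ∪ {6}
  {3, 4}  = X∖{1, 2, 5, 6}
  {3, 5}  = X∖{1, 2, 4, 6}
  {1, 3, 5}  = X∖{2, 4, 6}
  {1, 3, 6}  = X∖{2, 4, 5}
  {2, 5, 6}  = {2, 5} ∪ {6}
  {1, 2, 4, 5, 6}  = {2, 4, 6} ∪ {1, 2, 5, 6}
  {2, 3, 4, 5, 6}  = {2, 4, 6} ∪ {3, 4, 5}
  — 36 sets.
Step 4. New:
  {1}  = X∖{2, 3, 4, 5, 6}
  {3}  = X∖{1, 2, 4, 5, 6}
  {4, 5}  = {5} ∪ {4}
  {5, 6}  = {6} ∪ {5}
  {1, 2, 3}  = {1, 2} ∪ {1, 3}
  {1, 2, 4}  = {1, 2} ∪ {4}
  {1, 2, 5}  = {2, 5} ∪ {1, 2}
  {1, 3, 4}  = X∖{2, 5, 6}
  {1, 4, 6}  = {1, 6} ∪ {4}
  {1, 5, 6}  = {1, 6} ∪ {5}
  {2, 3, 4}  = {3, 4} ∪ {2}
  {2, 3, 5}  = {2, 5} ∪ {3, 5}
  {3, 4, 6}  = {3, 4} ∪ {6}
  {3, 5, 6}  = {6} ∪ {3, 5}
  {4, 5, 6}  = {5} ∪ {4, 6}
  {1, 2, 3, 4}  = {3, 4} ∪ {1, 2}
  {1, 2, 3, 6}  = {1, 2} ∪ {1, 3, 6}
  {1, 2, 4, 5}  = {1, 2} ∪ {2, 4, 5}
  {1, 3, 4, 5}  = X∖{2, 6}
  {2, 3, 4, 6}  = {2, 4, 6} ∪ {3, 4}
  {2, 3, 5, 6}  = {2, 5, 6} ∪ {3, 5}
  — 57 sets.
Step 5: 7 new —
  {1, 4}  = X∖{2, 3, 5, 6}
  {1, 5}  = X∖{2, 3, 4, 6}
  {2, 3}  = {2} ∪ {3}
  {3, 6}  = X∖{1, 2, 4, 5}
  {1, 4, 5}  = {4, 5} ∪ {1}
  {2, 3, 6}  = {2, 6} ∪ {3}
  {1, 4, 5, 6}  = {5, 6} ∪ {1, 4, 6}
  — 64 sets.
Step 6 adds nothing — fixpoint reached.

σ(𝒞) = { {}, {1}, {2}, {3}, {4}, {5}, {6}, {1, 2}, {1, 3}, {1, 4}, {1, 5}, {1, 6}, {2, 3}, {2, 4}, {2, 5}, {2, 6}, {3, 4}, {3, 5}, {3, 6}, {4, 5}, {4, 6}, {5, 6}, {1, 2, 3}, {1, 2, 4}, {1, 2, 5}, {1, 2, 6}, {1, 3, 4}, {1, 3, 5}, {1, 3, 6}, {1, 4, 5}, {1, 4, 6}, {1, 5, 6}, {2, 3, 4}, {2, 3, 5}, {2, 3, 6}, {2, 4, 5}, {2, 4, 6}, {2, 5, 6}, {3, 4, 5}, {3, 4, 6}, {3, 5, 6}, {4, 5, 6}, {1, 2, 3, 4}, {1, 2, 3, 5}, {1, 2, 3, 6}, {1, 2, 4, 5}, {1, 2, 4, 6}, {1, 2, 5, 6}, {1, 3, 4, 5}, {1, 3, 4, 6}, {1, 3, 5, 6}, {1, 4, 5, 6}, {2, 3, 4, 5}, {2, 3, 4, 6}, {2, 3, 5, 6}, {2, 4, 5, 6}, {3, 4, 5, 6}, {1, 2, 3, 4, 5}, {1, 2, 3, 4, 6}, {1, 2, 3, 5, 6}, {1, 2, 4, 5, 6}, {1, 3, 4, 5, 6}, {2, 3, 4, 5, 6}, X }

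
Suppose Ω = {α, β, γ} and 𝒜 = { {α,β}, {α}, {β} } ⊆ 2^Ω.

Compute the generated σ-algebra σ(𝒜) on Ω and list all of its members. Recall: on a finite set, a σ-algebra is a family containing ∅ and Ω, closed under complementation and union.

σ(𝒜) = { ∅, {α}, {β}, {γ}, {α,β}, {α,γ}, {β,γ}, Ω }

Check:
Seed the family with 𝒜 together with ∅ and Ω: { ∅, {α}, {β}, {α,β}, Ω }.
Step 1: 3 new —
  {γ}  = {α,β}ᶜ
  {α,γ}  = {β}ᶜ
  {β,γ}  = {α}ᶜ
Step 2: no new sets; the family is a σ-algebra.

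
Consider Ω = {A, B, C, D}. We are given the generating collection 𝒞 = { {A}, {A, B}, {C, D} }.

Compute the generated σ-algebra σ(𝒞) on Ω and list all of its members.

Answer: σ(𝒞) = { {}, {A}, {B}, {A, B}, {C, D}, {A, C, D}, {B, C, D}, Ω }

Trace:
Start: 𝒞 ∪ {∅, Ω} = { {}, {A}, {A, B}, {C, D}, Ω }.
Pass 1 adds 2:
  {A, C, D}  = {C, D} ∪ {A}
  {B, C, D}  = ᶜ of {A}
  (now 7)
Pass 2: 1 new —
  {B}  = ᶜ of {A, C, D}
  (now 8)
Pass 3 adds nothing — fixpoint reached.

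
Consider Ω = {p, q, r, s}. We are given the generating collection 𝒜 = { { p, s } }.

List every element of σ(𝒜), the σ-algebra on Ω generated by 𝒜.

Start: 𝒜 ∪ {∅, Ω} = { ∅, { p, s }, Ω }.
Round 1. New:
  { q, r }  = complement { p, s }
  — 4 sets.
Round 2: already closed under ᶜ and ∪.

|σ(𝒜)| = 4.  σ(𝒜) = { ∅, { p, s }, { q, r }, Ω }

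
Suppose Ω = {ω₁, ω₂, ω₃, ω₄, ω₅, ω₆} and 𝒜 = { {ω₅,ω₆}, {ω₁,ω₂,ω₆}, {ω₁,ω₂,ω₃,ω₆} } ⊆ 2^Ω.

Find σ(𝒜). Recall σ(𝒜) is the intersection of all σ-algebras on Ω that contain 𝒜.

Take S₀ = 𝒜 ∪ {∅, Ω} = { {}, {ω₅,ω₆}, {ω₁,ω₂,ω₆}, {ω₁,ω₂,ω₃,ω₆}, Ω }.
Step 1: 5 new —
  {ω₄,ω₅}  = {ω₁,ω₂,ω₃,ω₆}ᶜ
  {ω₃,ω₄,ω₅}  = {ω₁,ω₂,ω₆}ᶜ
  {ω₁,ω₂,ω₃,ω₄}  = {ω₅,ω₆}ᶜ
  {ω₁,ω₂,ω₅,ω₆}  = {ω₅,ω₆} ∪ {ω₁,ω₂,ω₆}
  {ω₁,ω₂,ω₃,ω₅,ω₆}  = {ω₅,ω₆} ∪ {ω₁,ω₂,ω₃,ω₆}
Step 2 adds 7:
  {ω₄}  = {ω₁,ω₂,ω₃,ω₅,ω₆}ᶜ
  {ω₃,ω₄}  = {ω₁,ω₂,ω₅,ω₆}ᶜ
  {ω₄,ω₅,ω₆}  = {ω₅,ω₆} ∪ {ω₄,ω₅}
  {ω₃,ω₄,ω₅,ω₆}  = {ω₃,ω₄,ω₅} ∪ {ω₅,ω₆}
  {ω₁,ω₂,ω₃,ω₄,ω₅}  = {ω₃,ω₄,ω₅} ∪ {ω₁,ω₂,ω₃,ω₄}
  {ω₁,ω₂,ω₃,ω₄,ω₆}  = {ω₁,ω₂,ω₃,ω₆} ∪ {ω₁,ω₂,ω₃,ω₄}
  {ω₁,ω₂,ω₄,ω₅,ω₆}  = {ω₄,ω₅} ∪ {ω₁,ω₂,ω₆}
Step 3: +6 →
  {ω₃}  = {ω₁,ω₂,ω₄,ω₅,ω₆}ᶜ
  {ω₅}  = {ω₁,ω₂,ω₃,ω₄,ω₆}ᶜ
  {ω₆}  = {ω₁,ω₂,ω₃,ω₄,ω₅}ᶜ
  {ω₁,ω₂}  = {ω₃,ω₄,ω₅,ω₆}ᶜ
  {ω₁,ω₂,ω₃}  = {ω₄,ω₅,ω₆}ᶜ
  {ω₁,ω₂,ω₄,ω₆}  = {ω₄} ∪ {ω₁,ω₂,ω₆}
Step 4 (9 new):
  {ω₃,ω₅}  = {ω₁,ω₂,ω₄,ω₆}ᶜ
  {ω₃,ω₆}  = {ω₆} ∪ {ω₃}
  {ω₄,ω₆}  = {ω₆} ∪ {ω₄}
  {ω₁,ω₂,ω₄}  = {ω₁,ω₂} ∪ {ω₄}
  {ω₁,ω₂,ω₅}  = {ω₁,ω₂} ∪ {ω₅}
  {ω₃,ω₄,ω₆}  = {ω₃,ω₄} ∪ {ω₆}
  {ω₃,ω₅,ω₆}  = {ω₅,ω₆} ∪ {ω₃}
  {ω₁,ω₂,ω₃,ω₅}  = {ω₁,ω₂,ω₃} ∪ {ω₅}
  {ω₁,ω₂,ω₄,ω₅}  = {ω₁,ω₂} ∪ {ω₄,ω₅}
Step 5: already closed under ᶜ and ∪.

|σ(𝒜)| = 32.  σ(𝒜) = { {}, {ω₃}, {ω₄}, {ω₅}, {ω₆}, {ω₁,ω₂}, {ω₃,ω₄}, {ω₃,ω₅}, {ω₃,ω₆}, {ω₄,ω₅}, {ω₄,ω₆}, {ω₅,ω₆}, {ω₁,ω₂,ω₃}, {ω₁,ω₂,ω₄}, {ω₁,ω₂,ω₅}, {ω₁,ω₂,ω₆}, {ω₃,ω₄,ω₅}, {ω₃,ω₄,ω₆}, {ω₃,ω₅,ω₆}, {ω₄,ω₅,ω₆}, {ω₁,ω₂,ω₃,ω₄}, {ω₁,ω₂,ω₃,ω₅}, {ω₁,ω₂,ω₃,ω₆}, {ω₁,ω₂,ω₄,ω₅}, {ω₁,ω₂,ω₄,ω₆}, {ω₁,ω₂,ω₅,ω₆}, {ω₃,ω₄,ω₅,ω₆}, {ω₁,ω₂,ω₃,ω₄,ω₅}, {ω₁,ω₂,ω₃,ω₄,ω₆}, {ω₁,ω₂,ω₃,ω₅,ω₆}, {ω₁,ω₂,ω₄,ω₅,ω₆}, Ω }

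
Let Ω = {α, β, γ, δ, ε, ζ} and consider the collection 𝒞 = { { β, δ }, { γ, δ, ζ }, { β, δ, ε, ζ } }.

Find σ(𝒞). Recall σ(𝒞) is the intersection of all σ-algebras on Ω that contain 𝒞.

|σ(𝒞)| = 64.  σ(𝒞) = { ∅, { α }, { β }, { γ }, { δ }, { ε }, { ζ }, { α, β }, { α, γ }, { α, δ }, { α, ε }, { α, ζ }, { β, γ }, { β, δ }, { β, ε }, { β, ζ }, { γ, δ }, { γ, ε }, { γ, ζ }, { δ, ε }, { δ, ζ }, { ε, ζ }, { α, β, γ }, { α, β, δ }, { α, β, ε }, { α, β, ζ }, { α, γ, δ }, { α, γ, ε }, { α, γ, ζ }, { α, δ, ε }, { α, δ, ζ }, { α, ε, ζ }, { β, γ, δ }, { β, γ, ε }, { β, γ, ζ }, { β, δ, ε }, { β, δ, ζ }, { β, ε, ζ }, { γ, δ, ε }, { γ, δ, ζ }, { γ, ε, ζ }, { δ, ε, ζ }, { α, β, γ, δ }, { α, β, γ, ε }, { α, β, γ, ζ }, { α, β, δ, ε }, { α, β, δ, ζ }, { α, β, ε, ζ }, { α, γ, δ, ε }, { α, γ, δ, ζ }, { α, γ, ε, ζ }, { α, δ, ε, ζ }, { β, γ, δ, ε }, { β, γ, δ, ζ }, { β, γ, ε, ζ }, { β, δ, ε, ζ }, { γ, δ, ε, ζ }, { α, β, γ, δ, ε }, { α, β, γ, δ, ζ }, { α, β, γ, ε, ζ }, { α, β, δ, ε, ζ }, { α, γ, δ, ε, ζ }, { β, γ, δ, ε, ζ }, Ω }

Working:
Seed the family with 𝒞 together with ∅ and Ω: { ∅, { β, δ }, { γ, δ, ζ }, { β, δ, ε, ζ }, Ω }.
Step 1. New:
  { α, γ }  = Ω∖{ β, δ, ε, ζ }
  { α, β, ε }  = Ω∖{ γ, δ, ζ }
  { α, γ, ε, ζ }  = Ω∖{ β, δ }
  { β, γ, δ, ζ }  = { γ, δ, ζ } ∪ { β, δ }
  { β, γ, δ, ε, ζ }  = { β, δ, ε, ζ } ∪ { γ, δ, ζ }
  (now 10)
Step 2 adds 10:
  { α }  = Ω∖{ β, γ, δ, ε, ζ }
  { α, ε }  = Ω∖{ β, γ, δ, ζ }
  { α, β, γ, δ }  = { α, γ } ∪ { β, δ }
  { α, β, γ, ε }  = { α, β, ε } ∪ { α, γ }
  { α, β, δ, ε }  = { α, β, ε } ∪ { β, δ }
  { α, γ, δ, ζ }  = { α, γ } ∪ { γ, δ, ζ }
  { α, β, γ, δ, ζ }  = { β, γ, δ, ζ } ∪ { α, γ }
  { α, β, γ, ε, ζ }  = { α, γ, ε, ζ } ∪ { α, β, ε }
  { α, β, δ, ε, ζ }  = { α, β, ε } ∪ { β, δ, ε, ζ }
  { α, γ, δ, ε, ζ }  = { α, γ, ε, ζ } ∪ { γ, δ, ζ }
  (now 20)
Step 3: 11 new —
  { β }  = Ω∖{ α, γ, δ, ε, ζ }
  { γ }  = Ω∖{ α, β, δ, ε, ζ }
  { δ }  = Ω∖{ α, β, γ, ε, ζ }
  { ε }  = Ω∖{ α, β, γ, δ, ζ }
  { β, ε }  = Ω∖{ α, γ, δ, ζ }
  { γ, ζ }  = Ω∖{ α, β, δ, ε }
  { δ, ζ }  = Ω∖{ α, β, γ, ε }
  { ε, ζ }  = Ω∖{ α, β, γ, δ }
  { α, β, δ }  = { β, δ } ∪ { α }
  { α, γ, ε }  = { α, γ } ∪ { α, ε }
  { α, β, γ, δ, ε }  = { α, γ } ∪ { α, β, δ, ε }
  (now 31)
Step 4. New:
  { ζ }  = Ω∖{ α, β, γ, δ, ε }
  { α, β }  = { α } ∪ { β }
  { α, δ }  = { α } ∪ { δ }
  { β, γ }  = { β } ∪ { γ }
  { γ, δ }  = { γ } ∪ { δ }
  { γ, ε }  = { ε } ∪ { γ }
  { δ, ε }  = { ε } ∪ { δ }
  { α, β, γ }  = { β } ∪ { α, γ }
  { α, γ, δ }  = { α, γ } ∪ { δ }
  { α, γ, ζ }  = { α } ∪ { γ, ζ }
  { α, δ, ε }  = { α, ε } ∪ { δ }
  { α, δ, ζ }  = { α } ∪ { δ, ζ }
  { α, ε, ζ }  = { ε, ζ } ∪ { α }
  { β, γ, δ }  = { γ } ∪ { β, δ }
  { β, γ, ε }  = { β, ε } ∪ { γ }
  { β, γ, ζ }  = { β } ∪ { γ, ζ }
  { β, δ, ε }  = { β, ε } ∪ { δ }
  { β, δ, ζ }  = Ω∖{ α, γ, ε }
  { β, ε, ζ }  = { β, ε } ∪ { ε, ζ }
  { γ, ε, ζ }  = Ω∖{ α, β, δ }
  { δ, ε, ζ }  = { ε, ζ } ∪ { δ }
  { α, β, δ, ζ }  = { α, β, δ } ∪ { δ, ζ }
  { α, β, ε, ζ }  = { ε, ζ } ∪ { α, β, ε }
  { α, γ, δ, ε }  = { α, γ, ε } ∪ { δ }
  { α, δ, ε, ζ }  = { α, ε } ∪ { δ, ζ }
  { β, γ, ε, ζ }  = { β, ε } ∪ { γ, ζ }
  { γ, δ, ε, ζ }  = { ε, ζ } ∪ { γ, δ, ζ }
  (now 58)
Step 5: +6 →
  { α, ζ }  = { α } ∪ { ζ }
  { β, ζ }  = Ω∖{ α, γ, δ, ε }
  { α, β, ζ }  = { α, β } ∪ { ζ }
  { γ, δ, ε }  = { γ, δ } ∪ { δ, ε }
  { α, β, γ, ζ }  = Ω∖{ δ, ε }
  { β, γ, δ, ε }  = { γ, δ } ∪ { β, δ, ε }
  (now 64)
After Step 6 the family is unchanged; done.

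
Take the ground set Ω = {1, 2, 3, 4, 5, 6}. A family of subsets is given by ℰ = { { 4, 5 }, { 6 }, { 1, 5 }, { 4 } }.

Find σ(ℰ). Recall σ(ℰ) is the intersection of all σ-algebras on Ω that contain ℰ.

Seed the family with ℰ together with ∅ and Ω: { {}, { 4 }, { 6 }, { 1, 5 }, { 4, 5 }, Ω }.
Round 1: 8 new —
  { 4, 6 }  = { 4 } ∪ { 6 }
  { 1, 4, 5 }  = { 4, 5 } ∪ { 1, 5 }
  { 1, 5, 6 }  = { 1, 5 } ∪ { 6 }
  { 4, 5, 6 }  = { 4, 5 } ∪ { 6 }
  { 1, 2, 3, 6 }  = Ω∖{ 4, 5 }
  { 2, 3, 4, 6 }  = Ω∖{ 1, 5 }
  { 1, 2, 3, 4, 5 }  = Ω∖{ 6 }
  { 1, 2, 3, 5, 6 }  = Ω∖{ 4 }
  |family| = 14
Round 2 (7 new):
  { 1, 2, 3 }  = Ω∖{ 4, 5, 6 }
  { 2, 3, 4 }  = Ω∖{ 1, 5, 6 }
  { 2, 3, 6 }  = Ω∖{ 1, 4, 5 }
  { 1, 2, 3, 5 }  = Ω∖{ 4, 6 }
  { 1, 4, 5, 6 }  = { 1, 4, 5 } ∪ { 6 }
  { 1, 2, 3, 4, 6 }  = { 1, 2, 3, 6 } ∪ { 2, 3, 4, 6 }
  { 2, 3, 4, 5, 6 }  = { 4, 5 } ∪ { 2, 3, 4, 6 }
  |family| = 21
Round 3: +5 →
  { 1 }  = Ω∖{ 2, 3, 4, 5, 6 }
  { 5 }  = Ω∖{ 1, 2, 3, 4, 6 }
  { 2, 3 }  = Ω∖{ 1, 4, 5, 6 }
  { 1, 2, 3, 4 }  = { 2, 3, 4 } ∪ { 1, 2, 3 }
  { 2, 3, 4, 5 }  = { 4, 5 } ∪ { 2, 3, 4 }
  |family| = 26
Round 4: 6 new —
  { 1, 4 }  = { 1 } ∪ { 4 }
  { 1, 6 }  = Ω∖{ 2, 3, 4, 5 }
  { 5, 6 }  = Ω∖{ 1, 2, 3, 4 }
  { 1, 4, 6 }  = { 1 } ∪ { 4, 6 }
  { 2, 3, 5 }  = { 5 } ∪ { 2, 3 }
  { 2, 3, 5, 6 }  = { 2, 3, 6 } ∪ { 5 }
  |family| = 32
Round 5: no new sets; the family is a σ-algebra.

Hence σ(ℰ) has 32 members: { {}, { 1 }, { 4 }, { 5 }, { 6 }, { 1, 4 }, { 1, 5 }, { 1, 6 }, { 2, 3 }, { 4, 5 }, { 4, 6 }, { 5, 6 }, { 1, 2, 3 }, { 1, 4, 5 }, { 1, 4, 6 }, { 1, 5, 6 }, { 2, 3, 4 }, { 2, 3, 5 }, { 2, 3, 6 }, { 4, 5, 6 }, { 1, 2, 3, 4 }, { 1, 2, 3, 5 }, { 1, 2, 3, 6 }, { 1, 4, 5, 6 }, { 2, 3, 4, 5 }, { 2, 3, 4, 6 }, { 2, 3, 5, 6 }, { 1, 2, 3, 4, 5 }, { 1, 2, 3, 4, 6 }, { 1, 2, 3, 5, 6 }, { 2, 3, 4, 5, 6 }, Ω }.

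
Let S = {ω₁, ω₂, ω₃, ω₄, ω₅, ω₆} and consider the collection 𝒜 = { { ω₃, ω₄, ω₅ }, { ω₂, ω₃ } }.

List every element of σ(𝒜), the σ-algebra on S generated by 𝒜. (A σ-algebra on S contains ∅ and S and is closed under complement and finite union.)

Seed the family with 𝒜 together with ∅ and S: { {}, { ω₂, ω₃ }, { ω₃, ω₄, ω₅ }, S }.
Round 1 (3 new):
  { ω₁, ω₂, ω₆ }  = complement { ω₃, ω₄, ω₅ }
  { ω₁, ω₄, ω₅, ω₆ }  = complement { ω₂, ω₃ }
  { ω₂, ω₃, ω₄, ω₅ }  = { ω₃, ω₄, ω₅ } ∪ { ω₂, ω₃ }
  (now 7)
Round 2 (4 new):
  { ω₁, ω₆ }  = complement { ω₂, ω₃, ω₄, ω₅ }
  { ω₁, ω₂, ω₃, ω₆ }  = { ω₂, ω₃ } ∪ { ω₁, ω₂, ω₆ }
  { ω₁, ω₂, ω₄, ω₅, ω₆ }  = { ω₁, ω₄, ω₅, ω₆ } ∪ { ω₁, ω₂, ω₆ }
  { ω₁, ω₃, ω₄, ω₅, ω₆ }  = { ω₃, ω₄, ω₅ } ∪ { ω₁, ω₄, ω₅, ω₆ }
  (now 11)
Round 3 (3 new):
  { ω₂ }  = complement { ω₁, ω₃, ω₄, ω₅, ω₆ }
  { ω₃ }  = complement { ω₁, ω₂, ω₄, ω₅, ω₆ }
  { ω₄, ω₅ }  = complement { ω₁, ω₂, ω₃, ω₆ }
  (now 14)
Round 4 (2 new):
  { ω₁, ω₃, ω₆ }  = { ω₃ } ∪ { ω₁, ω₆ }
  { ω₂, ω₄, ω₅ }  = { ω₄, ω₅ } ∪ { ω₂ }
  (now 16)
Round 5 adds nothing — fixpoint reached.

|σ(𝒜)| = 16.  σ(𝒜) = { {}, { ω₂ }, { ω₃ }, { ω₁, ω₆ }, { ω₂, ω₃ }, { ω₄, ω₅ }, { ω₁, ω₂, ω₆ }, { ω₁, ω₃, ω₆ }, { ω₂, ω₄, ω₅ }, { ω₃, ω₄, ω₅ }, { ω₁, ω₂, ω₃, ω₆ }, { ω₁, ω₄, ω₅, ω₆ }, { ω₂, ω₃, ω₄, ω₅ }, { ω₁, ω₂, ω₄, ω₅, ω₆ }, { ω₁, ω₃, ω₄, ω₅, ω₆ }, S }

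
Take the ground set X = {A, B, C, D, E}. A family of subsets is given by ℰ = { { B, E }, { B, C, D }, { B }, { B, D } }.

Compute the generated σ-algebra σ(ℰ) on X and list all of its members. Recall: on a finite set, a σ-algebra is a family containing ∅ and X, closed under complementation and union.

σ(ℰ) (32 sets): { ∅, { A }, { B }, { C }, { D }, { E }, { A, B }, { A, C }, { A, D }, { A, E }, { B, C }, { B, D }, { B, E }, { C, D }, { C, E }, { D, E }, { A, B, C }, { A, B, D }, { A, B, E }, { A, C, D }, { A, C, E }, { A, D, E }, { B, C, D }, { B, C, E }, { B, D, E }, { C, D, E }, { A, B, C, D }, { A, B, C, E }, { A, B, D, E }, { A, C, D, E }, { B, C, D, E }, X }

Working:
Begin from { ∅, { B }, { B, D }, { B, E }, { B, C, D }, X } (that is, ℰ plus ∅ and X).
Pass 1: 6 new —
  { A, E }  = ᶜ of { B, C, D }
  { A, C, D }  = ᶜ of { B, E }
  { A, C, E }  = ᶜ of { B, D }
  { B, D, E }  = { B, E } ∪ { B, D }
  { A, C, D, E }  = ᶜ of { B }
  { B, C, D, E }  = { B, E } ∪ { B, C, D }
  (now 12)
Pass 2. New:
  { A }  = ᶜ of { B, C, D, E }
  { A, C }  = ᶜ of { B, D, E }
  { A, B, E }  = { B, E } ∪ { A, E }
  { A, B, C, D }  = { B, C, D } ∪ { A, C, D }
  { A, B, C, E }  = { B, E } ∪ { A, C, E }
  { A, B, D, E }  = { A, E } ∪ { B, D }
  (now 18)
Pass 3: +7 →
  { C }  = ᶜ of { A, B, D, E }
  { D }  = ᶜ of { A, B, C, E }
  { E }  = ᶜ of { A, B, C, D }
  { A, B }  = { B } ∪ { A }
  { C, D }  = ᶜ of { A, B, E }
  { A, B, C }  = { A, C } ∪ { B }
  { A, B, D }  = { B, D } ∪ { A }
  (now 25)
Pass 4 adds 7:
  { A, D }  = { D } ∪ { A }
  { B, C }  = { B } ∪ { C }
  { C, E }  = ᶜ of { A, B, D }
  { D, E }  = ᶜ of { A, B, C }
  { A, D, E }  = { A, E } ∪ { D }
  { B, C, E }  = { B, E } ∪ { C }
  { C, D, E }  = ᶜ of { A, B }
  (now 32)
Pass 5 adds nothing — fixpoint reached.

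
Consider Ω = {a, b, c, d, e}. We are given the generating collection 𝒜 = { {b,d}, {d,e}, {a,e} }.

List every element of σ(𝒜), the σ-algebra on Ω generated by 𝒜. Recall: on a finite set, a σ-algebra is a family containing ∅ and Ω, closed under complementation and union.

σ(𝒜) = { {}, {a}, {b}, {c}, {d}, {e}, {a,b}, {a,c}, {a,d}, {a,e}, {b,c}, {b,d}, {b,e}, {c,d}, {c,e}, {d,e}, {a,b,c}, {a,b,d}, {a,b,e}, {a,c,d}, {a,c,e}, {a,d,e}, {b,c,d}, {b,c,e}, {b,d,e}, {c,d,e}, {a,b,c,d}, {a,b,c,e}, {a,b,d,e}, {a,c,d,e}, {b,c,d,e}, Ω }

Working:
Start: 𝒜 ∪ {∅, Ω} = { {}, {a,e}, {b,d}, {d,e}, Ω }.
Round 1 adds 6:
  {a,b,c}  = {d,e}ᶜ
  {a,c,e}  = {b,d}ᶜ
  {a,d,e}  = {d,e} ∪ {a,e}
  {b,c,d}  = {a,e}ᶜ
  {b,d,e}  = {d,e} ∪ {b,d}
  {a,b,d,e}  = {a,e} ∪ {b,d}
  — 11 sets.
Round 2: +7 →
  {c}  = {a,b,d,e}ᶜ
  {a,c}  = {b,d,e}ᶜ
  {b,c}  = {a,d,e}ᶜ
  {a,b,c,d}  = {a,b,c} ∪ {b,c,d}
  {a,b,c,e}  = {a,b,c} ∪ {a,c,e}
  {a,c,d,e}  = {a,d,e} ∪ {a,c,e}
  {b,c,d,e}  = {b,c,d} ∪ {d,e}
  — 18 sets.
Round 3: 5 new —
  {a}  = {b,c,d,e}ᶜ
  {b}  = {a,c,d,e}ᶜ
  {d}  = {a,b,c,e}ᶜ
  {e}  = {a,b,c,d}ᶜ
  {c,d,e}  = {d,e} ∪ {c}
  — 23 sets.
Round 4 (9 new):
  {a,b}  = {c,d,e}ᶜ
  {a,d}  = {d} ∪ {a}
  {b,e}  = {b} ∪ {e}
  {c,d}  = {c} ∪ {d}
  {c,e}  = {e} ∪ {c}
  {a,b,d}  = {b,d} ∪ {a}
  {a,b,e}  = {b} ∪ {a,e}
  {a,c,d}  = {a,c} ∪ {d}
  {b,c,e}  = {e} ∪ {b,c}
  — 32 sets.
Round 5: stable.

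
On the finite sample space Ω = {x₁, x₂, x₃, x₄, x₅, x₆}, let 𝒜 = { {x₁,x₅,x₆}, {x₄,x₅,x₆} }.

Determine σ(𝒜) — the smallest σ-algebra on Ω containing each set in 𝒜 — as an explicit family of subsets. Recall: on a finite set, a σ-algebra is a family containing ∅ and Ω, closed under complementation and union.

Take S₀ = 𝒜 ∪ {∅, Ω} = { {}, {x₁,x₅,x₆}, {x₄,x₅,x₆}, Ω }.
Pass 1 (3 new):
  {x₁,x₂,x₃}  = complement {x₄,x₅,x₆}
  {x₂,x₃,x₄}  = complement {x₁,x₅,x₆}
  {x₁,x₄,x₅,x₆}  = {x₁,x₅,x₆} ∪ {x₄,x₅,x₆}
  — 7 sets.
Pass 2. New:
  {x₂,x₃}  = complement {x₁,x₄,x₅,x₆}
  {x₁,x₂,x₃,x₄}  = {x₂,x₃,x₄} ∪ {x₁,x₂,x₃}
  {x₁,x₂,x₃,x₅,x₆}  = {x₁,x₂,x₃} ∪ {x₁,x₅,x₆}
  {x₂,x₃,x₄,x₅,x₆}  = {x₂,x₃,x₄} ∪ {x₄,x₅,x₆}
  — 11 sets.
Pass 3 (3 new):
  {x₁}  = complement {x₂,x₃,x₄,x₅,x₆}
  {x₄}  = complement {x₁,x₂,x₃,x₅,x₆}
  {x₅,x₆}  = complement {x₁,x₂,x₃,x₄}
  — 14 sets.
Pass 4 (2 new):
  {x₁,x₄}  = {x₁} ∪ {x₄}
  {x₂,x₃,x₅,x₆}  = {x₂,x₃} ∪ {x₅,x₆}
  — 16 sets.
Pass 5: stable.

σ(𝒜) = { {}, {x₁}, {x₄}, {x₁,x₄}, {x₂,x₃}, {x₅,x₆}, {x₁,x₂,x₃}, {x₁,x₅,x₆}, {x₂,x₃,x₄}, {x₄,x₅,x₆}, {x₁,x₂,x₃,x₄}, {x₁,x₄,x₅,x₆}, {x₂,x₃,x₅,x₆}, {x₁,x₂,x₃,x₅,x₆}, {x₂,x₃,x₄,x₅,x₆}, Ω }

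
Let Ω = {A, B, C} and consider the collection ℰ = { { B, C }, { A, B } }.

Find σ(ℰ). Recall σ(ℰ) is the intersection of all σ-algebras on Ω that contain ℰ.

σ(ℰ) (8 sets): { {  }, { A }, { B }, { C }, { A, B }, { A, C }, { B, C }, Ω }

Working:
Initial family (4 sets): { {  }, { A, B }, { B, C }, Ω }.
Round 1. New:
  { A }  = ᶜ of { B, C }
  { C }  = ᶜ of { A, B }
  (now 6)
Round 2: +1 →
  { A, C }  = { C } ∪ { A }
  (now 7)
Round 3: 1 new —
  { B }  = ᶜ of { A, C }
  (now 8)
Round 4: closed — nothing new.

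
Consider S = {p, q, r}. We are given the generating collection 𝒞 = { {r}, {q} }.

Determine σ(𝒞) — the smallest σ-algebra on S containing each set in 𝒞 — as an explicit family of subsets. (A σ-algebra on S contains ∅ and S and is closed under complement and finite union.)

σ(𝒞) (8 sets): { {}, {p}, {q}, {r}, {p, q}, {p, r}, {q, r}, S }

Working:
Initial family (4 sets): { {}, {q}, {r}, S }.
Pass 1: 3 new —
  {p, q}  = ᶜ of {r}
  {p, r}  = ᶜ of {q}
  {q, r}  = {r} ∪ {q}
  [7 total]
Pass 2. New:
  {p}  = ᶜ of {q, r}
  [8 total]
Pass 3: stable.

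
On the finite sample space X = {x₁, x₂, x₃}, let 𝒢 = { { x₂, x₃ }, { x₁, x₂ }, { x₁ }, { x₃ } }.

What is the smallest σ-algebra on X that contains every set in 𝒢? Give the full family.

Initial family (6 sets): { {}, { x₁ }, { x₃ }, { x₁, x₂ }, { x₂, x₃ }, X }.
Step 1 adds 1:
  { x₁, x₃ }  = { x₃ } ∪ { x₁ }
  [7 total]
Step 2 (1 new):
  { x₂ }  = ᶜ of { x₁, x₃ }
  [8 total]
Step 3: closed — nothing new.

|σ(𝒢)| = 8.  σ(𝒢) = { {}, { x₁ }, { x₂ }, { x₃ }, { x₁, x₂ }, { x₁, x₃ }, { x₂, x₃ }, X }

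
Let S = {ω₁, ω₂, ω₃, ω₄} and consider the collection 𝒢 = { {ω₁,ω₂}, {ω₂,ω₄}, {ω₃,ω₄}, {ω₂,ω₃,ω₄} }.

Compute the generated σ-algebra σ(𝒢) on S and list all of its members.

Take S₀ = 𝒢 ∪ {∅, S} = { {}, {ω₁,ω₂}, {ω₂,ω₄}, {ω₃,ω₄}, {ω₂,ω₃,ω₄}, S }.
Step 1: 3 new —
  {ω₁}  = {ω₂,ω₃,ω₄}ᶜ
  {ω₁,ω₃}  = {ω₂,ω₄}ᶜ
  {ω₁,ω₂,ω₄}  = {ω₁,ω₂} ∪ {ω₂,ω₄}
  — 9 sets.
Step 2 (3 new):
  {ω₃}  = {ω₁,ω₂,ω₄}ᶜ
  {ω₁,ω₂,ω₃}  = {ω₁,ω₂} ∪ {ω₁,ω₃}
  {ω₁,ω₃,ω₄}  = {ω₃,ω₄} ∪ {ω₁,ω₃}
  — 12 sets.
Step 3: +2 →
  {ω₂}  = {ω₁,ω₃,ω₄}ᶜ
  {ω₄}  = {ω₁,ω₂,ω₃}ᶜ
  — 14 sets.
Step 4: +2 →
  {ω₁,ω₄}  = {ω₄} ∪ {ω₁}
  {ω₂,ω₃}  = {ω₃} ∪ {ω₂}
  — 16 sets.
Step 5: no new sets; the family is a σ-algebra.

Hence σ(𝒢) has 16 members: { {}, {ω₁}, {ω₂}, {ω₃}, {ω₄}, {ω₁,ω₂}, {ω₁,ω₃}, {ω₁,ω₄}, {ω₂,ω₃}, {ω₂,ω₄}, {ω₃,ω₄}, {ω₁,ω₂,ω₃}, {ω₁,ω₂,ω₄}, {ω₁,ω₃,ω₄}, {ω₂,ω₃,ω₄}, S }.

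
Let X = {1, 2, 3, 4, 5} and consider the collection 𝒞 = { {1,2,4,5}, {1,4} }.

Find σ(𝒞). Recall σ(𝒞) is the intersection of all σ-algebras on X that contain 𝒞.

Start: 𝒞 ∪ {∅, X} = { {}, {1,4}, {1,2,4,5}, X }.
Pass 1: +2 →
  {3}  = ᶜ of {1,2,4,5}
  {2,3,5}  = ᶜ of {1,4}
  — 6 sets.
Pass 2: 1 new —
  {1,3,4}  = {3} ∪ {1,4}
  — 7 sets.
Pass 3: +1 →
  {2,5}  = ᶜ of {1,3,4}
  — 8 sets.
Pass 4: stable.

Therefore σ(𝒞) = { {}, {3}, {1,4}, {2,5}, {1,3,4}, {2,3,5}, {1,2,4,5}, X } (|σ(𝒞)| = 8).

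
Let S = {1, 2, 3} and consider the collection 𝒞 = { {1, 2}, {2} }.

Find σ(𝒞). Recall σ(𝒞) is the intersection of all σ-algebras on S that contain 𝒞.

Answer: σ(𝒞) = { ∅, {1}, {2}, {3}, {1, 2}, {1, 3}, {2, 3}, S }

Working:
Initial family (4 sets): { ∅, {2}, {1, 2}, S }.
Pass 1: +2 →
  {3}  = ᶜ of {1, 2}
  {1, 3}  = ᶜ of {2}
  [6 total]
Pass 2 adds 1:
  {2, 3}  = {3} ∪ {2}
  [7 total]
Pass 3: +1 →
  {1}  = ᶜ of {2, 3}
  [8 total]
Pass 4: already closed under ᶜ and ∪.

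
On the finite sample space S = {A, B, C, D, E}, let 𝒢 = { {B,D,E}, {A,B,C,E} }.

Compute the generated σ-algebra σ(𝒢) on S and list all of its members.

Take S₀ = 𝒢 ∪ {∅, S} = { ∅, {B,D,E}, {A,B,C,E}, S }.
Round 1: 2 new —
  {D}  = {A,B,C,E}ᶜ
  {A,C}  = {B,D,E}ᶜ
  — 6 sets.
Round 2: +1 →
  {A,C,D}  = {A,C} ∪ {D}
  — 7 sets.
Round 3: 1 new —
  {B,E}  = {A,C,D}ᶜ
  — 8 sets.
After Round 4 the family is unchanged; done.

Hence σ(𝒢) has 8 members: { ∅, {D}, {A,C}, {B,E}, {A,C,D}, {B,D,E}, {A,B,C,E}, S }.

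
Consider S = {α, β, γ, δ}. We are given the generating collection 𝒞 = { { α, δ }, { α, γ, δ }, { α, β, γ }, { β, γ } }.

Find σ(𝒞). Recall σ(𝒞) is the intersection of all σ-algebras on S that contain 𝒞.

Take S₀ = 𝒞 ∪ {∅, S} = { {}, { α, δ }, { β, γ }, { α, β, γ }, { α, γ, δ }, S }.
Step 1: +2 →
  { β }  = { α, γ, δ }ᶜ
  { δ }  = { α, β, γ }ᶜ
  (now 8)
Step 2: 3 new —
  { β, δ }  = { δ } ∪ { β }
  { α, β, δ }  = { β } ∪ { α, δ }
  { β, γ, δ }  = { δ } ∪ { β, γ }
  (now 11)
Step 3. New:
  { α }  = { β, γ, δ }ᶜ
  { γ }  = { α, β, δ }ᶜ
  { α, γ }  = { β, δ }ᶜ
  (now 14)
Step 4 adds 2:
  { α, β }  = { β } ∪ { α }
  { γ, δ }  = { γ } ∪ { δ }
  (now 16)
Step 5: stable.

|σ(𝒞)| = 16.  σ(𝒞) = { {}, { α }, { β }, { γ }, { δ }, { α, β }, { α, γ }, { α, δ }, { β, γ }, { β, δ }, { γ, δ }, { α, β, γ }, { α, β, δ }, { α, γ, δ }, { β, γ, δ }, S }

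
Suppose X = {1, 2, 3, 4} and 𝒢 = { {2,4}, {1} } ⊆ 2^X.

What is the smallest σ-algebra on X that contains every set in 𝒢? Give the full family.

|σ(𝒢)| = 8.  σ(𝒢) = { ∅, {1}, {3}, {1,3}, {2,4}, {1,2,4}, {2,3,4}, X }

Derivation:
Start: 𝒢 ∪ {∅, X} = { ∅, {1}, {2,4}, X }.
Pass 1. New:
  {1,3}  = X∖{2,4}
  {1,2,4}  = {2,4} ∪ {1}
  {2,3,4}  = X∖{1}
  [7 total]
Pass 2: 1 new —
  {3}  = X∖{1,2,4}
  [8 total]
After Pass 3 the family is unchanged; done.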